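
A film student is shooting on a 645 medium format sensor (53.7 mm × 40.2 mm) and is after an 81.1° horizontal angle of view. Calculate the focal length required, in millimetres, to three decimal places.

31.382 mm

From α = 2·arctan(w/2f) we get f = w / (2·tan(α/2)).
With w = 53.7 mm and α/2 = 40.55°, tan(α/2) ≈ 0.85559, so f ≈ 53.7 / 1.71118 ≈ 31.3818 mm.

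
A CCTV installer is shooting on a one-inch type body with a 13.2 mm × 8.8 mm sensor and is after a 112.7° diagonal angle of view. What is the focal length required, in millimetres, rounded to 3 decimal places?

Sensor diagonal = √(13.2² + 8.8²) = √251.6800 ≈ 15.8644 mm.
From α = 2·arctan(d/2f) we get f = d / (2·tan(α/2)).
With d = 15.8644 mm and α/2 = 56.35°, tan(α/2) ≈ 1.50228, so f ≈ 15.8644 / 3.00455 ≈ 5.2801 mm.

5.280 mm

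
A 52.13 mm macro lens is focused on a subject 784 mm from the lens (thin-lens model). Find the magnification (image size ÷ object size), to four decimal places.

Thin lens: 1/f = 1/dₒ + 1/dᵢ → 1/dᵢ = 1/52.13 − 1/784 = 0.0179073 mm⁻¹, so dᵢ ≈ 55.8431 mm.
Magnification m = dᵢ/dₒ = 55.8431/784 ≈ 0.07123.

0.0712×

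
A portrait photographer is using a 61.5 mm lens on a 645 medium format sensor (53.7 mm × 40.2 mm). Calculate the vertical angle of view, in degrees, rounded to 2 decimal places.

36.20°

Angle of view α = 2·arctan(h/2f) with h = 40.2 mm and f = 61.5 mm.
h/2f = 0.32683; arctan(0.32683) ≈ 18.0989°, so α ≈ 36.1978°.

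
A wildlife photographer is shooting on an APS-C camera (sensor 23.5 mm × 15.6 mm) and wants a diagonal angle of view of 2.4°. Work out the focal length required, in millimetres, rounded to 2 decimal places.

Sensor diagonal = √(23.5² + 15.6²) = √795.6100 ≈ 28.2066 mm.
From α = 2·arctan(d/2f) we get f = d / (2·tan(α/2)).
With d = 28.2066 mm and α/2 = 1.2°, tan(α/2) ≈ 0.02095, so f ≈ 28.2066 / 0.04189 ≈ 673.2835 mm.

673.28 mm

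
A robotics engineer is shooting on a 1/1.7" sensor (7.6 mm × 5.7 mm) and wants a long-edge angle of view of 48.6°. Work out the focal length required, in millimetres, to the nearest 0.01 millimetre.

From α = 2·arctan(w/2f) we get f = w / (2·tan(α/2)).
With w = 7.6 mm and α/2 = 24.3°, tan(α/2) ≈ 0.45152, so f ≈ 7.6 / 0.90303 ≈ 8.4161 mm.

8.42 mm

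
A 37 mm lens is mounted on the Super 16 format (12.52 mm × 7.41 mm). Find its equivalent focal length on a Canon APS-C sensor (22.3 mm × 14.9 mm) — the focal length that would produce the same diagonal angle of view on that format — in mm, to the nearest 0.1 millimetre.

68.2 mm

Sensor diagonal = √(12.52² + 7.41²) = √211.6585 ≈ 14.5485 mm.
Sensor diagonal = √(22.3² + 14.9²) = √719.3000 ≈ 26.8198 mm.
Equal angle of view means equal diagonal/f ratio, so f₂ = f₁ · (diagonal₂/diagonal₁) = 37 × 26.8198/14.5485.
f₂ = 37 × 1.84347 ≈ 68.209 mm.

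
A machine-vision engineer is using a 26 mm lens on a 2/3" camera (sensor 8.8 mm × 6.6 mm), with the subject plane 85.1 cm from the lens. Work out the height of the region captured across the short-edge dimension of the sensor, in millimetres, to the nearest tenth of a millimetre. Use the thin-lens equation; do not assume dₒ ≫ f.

209.4 mm

dₒ: 85.1 cm = 851 mm.
Similar triangles through the lens centre give W/dₒ = h/dᵢ; with 1/f = 1/dₒ + 1/dᵢ this gives W = h·(dₒ − f)/f.
W = 6.6 mm × (851 − 26) / 26 = 6.6 × 31.7308 ≈ 209.423 mm.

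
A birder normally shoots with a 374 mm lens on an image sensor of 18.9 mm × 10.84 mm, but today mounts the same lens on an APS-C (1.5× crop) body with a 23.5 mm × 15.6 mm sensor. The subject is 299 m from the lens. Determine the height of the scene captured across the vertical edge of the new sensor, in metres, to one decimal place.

The focal length stays 374 mm; the relevant sensor dimension is now h = 15.6 mm. Object distance dₒ = 299 m = 299000 mm.
Thin-lens field height W = h·(dₒ − f)/f = 15.6 × (299000 − 374)/374 ≈ 12456.058 mm = 12.4561 m.

12.5 m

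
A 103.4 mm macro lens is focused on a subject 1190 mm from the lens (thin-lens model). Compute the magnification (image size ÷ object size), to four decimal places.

Thin lens: 1/f = 1/dₒ + 1/dᵢ → 1/dᵢ = 1/103.4 − 1/1190 = 0.0088308 mm⁻¹, so dᵢ ≈ 113.2395 mm.
Magnification m = dᵢ/dₒ = 113.2395/1190 ≈ 0.09516.

0.0952×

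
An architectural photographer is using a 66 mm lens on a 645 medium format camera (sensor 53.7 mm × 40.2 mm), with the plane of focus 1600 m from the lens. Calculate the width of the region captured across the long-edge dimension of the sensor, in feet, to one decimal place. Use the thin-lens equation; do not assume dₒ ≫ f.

4270.9 ft

dₒ: 1600 m = 1.6e+06 mm.
Similar triangles through the lens centre give W/dₒ = w/dᵢ; with 1/f = 1/dₒ + 1/dᵢ this gives W = w·(dₒ − f)/f.
W = 53.7 mm × (1.6e+06 − 66) / 66 = 53.7 × 24241.4242 ≈ 1301764.482 mm = 1301764.482/304.8 ft = 4270.88 ft.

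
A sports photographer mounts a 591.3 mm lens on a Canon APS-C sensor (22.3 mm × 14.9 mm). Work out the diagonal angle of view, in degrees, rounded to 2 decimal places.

2.60°

Sensor diagonal = √(22.3² + 14.9²) = √719.3000 ≈ 26.8198 mm.
Angle of view α = 2·arctan(d/2f) with d = 26.8198 mm and f = 591.3 mm.
d/2f = 0.02268; arctan(0.02268) ≈ 1.2992°, so α ≈ 2.5983°.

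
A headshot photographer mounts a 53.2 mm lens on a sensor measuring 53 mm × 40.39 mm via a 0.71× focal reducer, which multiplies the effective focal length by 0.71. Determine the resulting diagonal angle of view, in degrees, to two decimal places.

Effective focal length f = 53.2 × 0.71 = 37.772 mm.
Sensor diagonal = √(53² + 40.39²) = √4440.3521 ≈ 66.6360 mm.
α = 2·arctan(66.636 / (2 × 37.772)) = 2·arctan(0.88208) ≈ 82.8298°.

82.83°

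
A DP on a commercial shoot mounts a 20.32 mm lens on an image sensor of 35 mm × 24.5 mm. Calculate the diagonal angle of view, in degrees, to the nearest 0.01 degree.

Sensor diagonal = √(35² + 24.5²) = √1825.2500 ≈ 42.7229 mm.
Angle of view α = 2·arctan(d/2f) with d = 42.7229 mm and f = 20.32 mm.
d/2f = 1.05125; arctan(1.05125) ≈ 46.4313°, so α ≈ 92.8626°.

92.86°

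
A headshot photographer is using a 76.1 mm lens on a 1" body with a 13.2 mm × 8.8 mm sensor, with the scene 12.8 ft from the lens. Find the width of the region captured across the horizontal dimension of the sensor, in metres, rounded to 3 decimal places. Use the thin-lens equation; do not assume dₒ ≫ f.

dₒ: 12.8 ft × 304.8 mm/ft = 3901.44 mm.
Similar triangles through the lens centre give W/dₒ = w/dᵢ; with 1/f = 1/dₒ + 1/dᵢ this gives W = w·(dₒ − f)/f.
W = 13.2 mm × (3901.44 − 76.1) / 76.1 = 13.2 × 50.2673 ≈ 663.528 mm = 0.663528 m.

0.664 m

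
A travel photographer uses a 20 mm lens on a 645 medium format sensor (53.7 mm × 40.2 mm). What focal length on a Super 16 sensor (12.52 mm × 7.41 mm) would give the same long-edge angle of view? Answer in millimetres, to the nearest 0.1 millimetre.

Equal angle of view means equal width/f ratio, so f₂ = f₁ · (width₂/width₁) = 20 × 12.52/53.7.
f₂ = 20 × 0.23315 ≈ 4.663 mm.

4.7 mm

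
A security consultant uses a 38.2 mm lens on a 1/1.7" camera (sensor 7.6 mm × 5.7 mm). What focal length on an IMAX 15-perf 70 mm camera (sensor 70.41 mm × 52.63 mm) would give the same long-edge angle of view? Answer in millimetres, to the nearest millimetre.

Equal angle of view means equal width/f ratio, so f₂ = f₁ · (width₂/width₁) = 38.2 × 70.41/7.6.
f₂ = 38.2 × 9.26447 ≈ 353.903 mm.

354 mm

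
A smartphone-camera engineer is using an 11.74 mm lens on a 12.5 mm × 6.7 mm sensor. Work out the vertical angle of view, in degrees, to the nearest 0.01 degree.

31.85°

Angle of view α = 2·arctan(h/2f) with h = 6.7 mm and f = 11.74 mm.
h/2f = 0.28535; arctan(0.28535) ≈ 15.9261°, so α ≈ 31.8521°.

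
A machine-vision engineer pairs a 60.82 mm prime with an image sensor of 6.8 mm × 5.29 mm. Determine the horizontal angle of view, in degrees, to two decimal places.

Angle of view α = 2·arctan(w/2f) with w = 6.8 mm and f = 60.82 mm.
w/2f = 0.05590; arctan(0.05590) ≈ 3.1997°, so α ≈ 6.3993°.

6.40°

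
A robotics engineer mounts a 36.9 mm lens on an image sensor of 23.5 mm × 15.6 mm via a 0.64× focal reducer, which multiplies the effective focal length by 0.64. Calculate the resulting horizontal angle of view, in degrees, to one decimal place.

Effective focal length f = 36.9 × 0.64 = 23.616 mm.
α = 2·arctan(23.5 / (2 × 23.616)) = 2·arctan(0.49754) ≈ 52.9047°.

52.9°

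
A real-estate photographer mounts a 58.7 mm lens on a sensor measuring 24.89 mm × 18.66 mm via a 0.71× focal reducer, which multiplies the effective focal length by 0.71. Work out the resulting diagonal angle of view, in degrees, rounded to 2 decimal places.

40.93°

Effective focal length f = 58.7 × 0.71 = 41.677 mm.
Sensor diagonal = √(24.89² + 18.66²) = √967.7077 ≈ 31.1080 mm.
α = 2·arctan(31.108 / (2 × 41.677)) = 2·arctan(0.37320) ≈ 40.9315°.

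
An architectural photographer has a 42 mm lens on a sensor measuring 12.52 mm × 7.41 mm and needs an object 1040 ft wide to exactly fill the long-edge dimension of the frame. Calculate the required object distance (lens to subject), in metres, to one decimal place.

W: 1040 ft × 304.8 mm/ft = 316991.99 mm.
Magnification m = w/W = dᵢ/dₒ; combined with 1/f = 1/dₒ + 1/dᵢ this gives dₒ = f·(1 + W/w).
dₒ = 42 mm × (1 + 316992/12.52) = 42 × 25319.8490 ≈ 1063433.659 mm = 1063.43 m.

1063.4 m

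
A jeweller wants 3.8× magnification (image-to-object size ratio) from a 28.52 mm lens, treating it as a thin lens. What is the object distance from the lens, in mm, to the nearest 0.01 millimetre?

36.03 mm

With m = dᵢ/dₒ and 1/f = 1/dₒ + 1/dᵢ, substituting dᵢ = m·dₒ gives 1/f = (1 + 1/m)/dₒ, hence dₒ = f·(1 + 1/m).
dₒ = 28.52 × (1 + 1/3.8) = 28.52 × 1.26316 ≈ 36.025 mm.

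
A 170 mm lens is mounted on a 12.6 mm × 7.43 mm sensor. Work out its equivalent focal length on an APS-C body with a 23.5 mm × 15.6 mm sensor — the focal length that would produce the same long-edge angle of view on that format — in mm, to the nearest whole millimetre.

Equal angle of view means equal width/f ratio, so f₂ = f₁ · (width₂/width₁) = 170 × 23.5/12.6.
f₂ = 170 × 1.86508 ≈ 317.063 mm.

317 mm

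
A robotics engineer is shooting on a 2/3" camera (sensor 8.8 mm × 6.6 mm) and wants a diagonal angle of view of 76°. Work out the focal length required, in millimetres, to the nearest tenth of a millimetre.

7.0 mm

Sensor diagonal = √(8.8² + 6.6²) = √121.0000 ≈ 11.0000 mm.
From α = 2·arctan(d/2f) we get f = d / (2·tan(α/2)).
With d = 11.0000 mm and α/2 = 38°, tan(α/2) ≈ 0.78129, so f ≈ 11.0000 / 1.56257 ≈ 7.0397 mm.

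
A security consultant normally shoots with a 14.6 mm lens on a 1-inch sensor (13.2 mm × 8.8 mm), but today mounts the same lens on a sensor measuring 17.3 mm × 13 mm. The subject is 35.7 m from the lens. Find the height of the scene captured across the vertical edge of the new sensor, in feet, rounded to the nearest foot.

The focal length stays 14.6 mm; the relevant sensor dimension is now h = 13 mm. Object distance dₒ = 35.7 m = 35700 mm.
Thin-lens field height W = h·(dₒ − f)/f = 13 × (35700 − 14.6)/14.6 ≈ 31774.671 mm = 31774.671/304.8 ft = 104.248 ft.

104 ft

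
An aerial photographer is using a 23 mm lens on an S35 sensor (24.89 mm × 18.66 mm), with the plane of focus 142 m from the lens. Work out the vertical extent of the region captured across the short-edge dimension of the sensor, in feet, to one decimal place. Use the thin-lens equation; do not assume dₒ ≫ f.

377.9 ft

dₒ: 142 m = 142000 mm.
Similar triangles through the lens centre give W/dₒ = h/dᵢ; with 1/f = 1/dₒ + 1/dᵢ this gives W = h·(dₒ − f)/f.
W = 18.66 mm × (142000 − 23) / 23 = 18.66 × 6172.9130 ≈ 115186.557 mm = 115186.557/304.8 ft = 377.909 ft.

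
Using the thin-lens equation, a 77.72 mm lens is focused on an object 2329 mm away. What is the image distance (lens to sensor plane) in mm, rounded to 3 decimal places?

80.403 mm

1/dᵢ = 1/f − 1/dₒ = 1/77.72 − 1/2329 = 0.0124373 mm⁻¹.
dᵢ = 1/0.0124373 ≈ 80.4031 mm.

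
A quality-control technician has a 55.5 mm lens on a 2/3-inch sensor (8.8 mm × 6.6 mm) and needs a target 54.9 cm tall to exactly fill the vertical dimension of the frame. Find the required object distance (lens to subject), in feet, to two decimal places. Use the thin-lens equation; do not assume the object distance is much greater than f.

15.33 ft

W: 54.9 cm = 549 mm.
Magnification m = h/W = dᵢ/dₒ; combined with 1/f = 1/dₒ + 1/dᵢ this gives dₒ = f·(1 + W/h).
dₒ = 55.5 mm × (1 + 549/6.6) = 55.5 × 84.1818 ≈ 4672.091 mm = 4672.091/304.8 ft = 15.3284 ft.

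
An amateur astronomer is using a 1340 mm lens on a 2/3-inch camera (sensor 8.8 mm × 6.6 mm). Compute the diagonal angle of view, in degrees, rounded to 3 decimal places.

Sensor diagonal = √(8.8² + 6.6²) = √121.0000 ≈ 11.0000 mm.
Angle of view α = 2·arctan(d/2f) with d = 11.0000 mm and f = 1340 mm.
d/2f = 0.00410; arctan(0.00410) ≈ 0.2352°, so α ≈ 0.4703°.

0.470°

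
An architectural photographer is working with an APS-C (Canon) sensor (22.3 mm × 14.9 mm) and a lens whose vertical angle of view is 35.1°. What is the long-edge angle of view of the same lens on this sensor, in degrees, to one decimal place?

From the vertical AOV: f = 14.9 / (2·tan(17.55°)) = 14.9 / 0.63252 ≈ 23.5567 mm.
Long-edge AOV = 2·arctan(22.3 / (2 × 23.5567)) = 2·arctan(0.47333) ≈ 50.6589°.

50.7°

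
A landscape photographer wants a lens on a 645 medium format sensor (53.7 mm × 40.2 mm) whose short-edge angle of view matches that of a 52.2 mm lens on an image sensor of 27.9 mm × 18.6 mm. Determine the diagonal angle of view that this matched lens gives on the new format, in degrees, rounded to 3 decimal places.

Equal short-edge AOV ⇒ f₂ = f₁ · 40.2/18.6 = 52.2 × 2.16129 ≈ 112.8194 mm.
Sensor diagonal = √(53.7² + 40.2²) = √4499.7300 ≈ 67.0800 mm.
Diagonal AOV on the new format = 2·arctan(67.0800 / (2 × 112.8194)) = 2·arctan(0.29729) ≈ 33.1133°.

33.113°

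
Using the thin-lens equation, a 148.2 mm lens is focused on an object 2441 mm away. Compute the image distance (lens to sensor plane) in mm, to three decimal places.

157.779 mm

1/dᵢ = 1/f − 1/dₒ = 1/148.2 − 1/2441 = 0.0063380 mm⁻¹.
dᵢ = 1/0.0063380 ≈ 157.7792 mm.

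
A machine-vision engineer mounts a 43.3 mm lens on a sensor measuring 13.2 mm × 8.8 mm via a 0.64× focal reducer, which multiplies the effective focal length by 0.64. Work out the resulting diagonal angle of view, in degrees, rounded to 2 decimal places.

Effective focal length f = 43.3 × 0.64 = 27.712 mm.
Sensor diagonal = √(13.2² + 8.8²) = √251.6800 ≈ 15.8644 mm.
α = 2·arctan(15.864 / (2 × 27.712)) = 2·arctan(0.28624) ≈ 31.9462°.

31.95°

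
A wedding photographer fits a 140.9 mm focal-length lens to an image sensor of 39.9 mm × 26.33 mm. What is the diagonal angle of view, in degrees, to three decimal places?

Sensor diagonal = √(39.9² + 26.33²) = √2285.2789 ≈ 47.8046 mm.
Angle of view α = 2·arctan(d/2f) with d = 47.8046 mm and f = 140.9 mm.
d/2f = 0.16964; arctan(0.16964) ≈ 9.6280°, so α ≈ 19.2560°.

19.256°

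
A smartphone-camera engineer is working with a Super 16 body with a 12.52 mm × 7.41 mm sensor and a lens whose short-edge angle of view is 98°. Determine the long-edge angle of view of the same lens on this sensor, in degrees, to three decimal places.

125.549°

From the short-edge AOV: f = 7.41 / (2·tan(49°)) = 7.41 / 2.30074 ≈ 3.2207 mm.
Long-edge AOV = 2·arctan(12.52 / (2 × 3.2207)) = 2·arctan(1.94367) ≈ 125.5493°.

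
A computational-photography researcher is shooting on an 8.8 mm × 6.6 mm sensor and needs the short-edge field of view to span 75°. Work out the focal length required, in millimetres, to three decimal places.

From α = 2·arctan(h/2f) we get f = h / (2·tan(α/2)).
With h = 6.6 mm and α/2 = 37.5°, tan(α/2) ≈ 0.76733, so f ≈ 6.6 / 1.53465 ≈ 4.3006 mm.

4.301 mm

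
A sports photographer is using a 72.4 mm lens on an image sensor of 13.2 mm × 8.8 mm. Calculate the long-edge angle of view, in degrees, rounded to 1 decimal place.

10.4°

Angle of view α = 2·arctan(w/2f) with w = 13.2 mm and f = 72.4 mm.
w/2f = 0.09116; arctan(0.09116) ≈ 5.2087°, so α ≈ 10.4174°.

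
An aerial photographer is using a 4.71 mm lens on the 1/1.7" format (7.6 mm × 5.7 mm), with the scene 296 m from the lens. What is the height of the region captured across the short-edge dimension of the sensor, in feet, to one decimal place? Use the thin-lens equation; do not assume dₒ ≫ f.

dₒ: 296 m = 296000 mm.
Similar triangles through the lens centre give W/dₒ = h/dᵢ; with 1/f = 1/dₒ + 1/dᵢ this gives W = h·(dₒ − f)/f.
W = 5.7 mm × (296000 − 4.71) / 4.71 = 5.7 × 62844.0106 ≈ 358210.861 mm = 358210.861/304.8 ft = 1175.23 ft.

1175.2 ft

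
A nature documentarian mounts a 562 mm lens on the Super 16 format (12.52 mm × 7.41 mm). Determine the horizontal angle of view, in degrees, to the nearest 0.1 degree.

Angle of view α = 2·arctan(w/2f) with w = 12.52 mm and f = 562 mm.
w/2f = 0.01114; arctan(0.01114) ≈ 0.6382°, so α ≈ 1.2764°.

1.3°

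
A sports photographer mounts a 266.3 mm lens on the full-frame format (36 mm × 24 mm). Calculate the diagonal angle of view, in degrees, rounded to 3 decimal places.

9.289°

Sensor diagonal = √(36² + 24²) = √1872.0000 ≈ 43.2666 mm.
Angle of view α = 2·arctan(d/2f) with d = 43.2666 mm and f = 266.3 mm.
d/2f = 0.08124; arctan(0.08124) ≈ 4.6443°, so α ≈ 9.2886°.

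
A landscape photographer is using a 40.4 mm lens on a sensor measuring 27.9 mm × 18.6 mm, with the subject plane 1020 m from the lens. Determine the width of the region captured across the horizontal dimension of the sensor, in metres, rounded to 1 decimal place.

dₒ: 1020 m = 1.02e+06 mm.
Similar triangles through the lens centre give W/dₒ = w/dᵢ; with 1/f = 1/dₒ + 1/dᵢ this gives W = w·(dₒ − f)/f.
W = 27.9 mm × (1.02e+06 − 40.4) / 40.4 = 27.9 × 25246.5248 ≈ 704378.041 mm = 704.378 m.

704.4 m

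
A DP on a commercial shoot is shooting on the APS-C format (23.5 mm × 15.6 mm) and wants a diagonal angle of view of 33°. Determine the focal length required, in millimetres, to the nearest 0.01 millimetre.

Sensor diagonal = √(23.5² + 15.6²) = √795.6100 ≈ 28.2066 mm.
From α = 2·arctan(d/2f) we get f = d / (2·tan(α/2)).
With d = 28.2066 mm and α/2 = 16.5°, tan(α/2) ≈ 0.29621, so f ≈ 28.2066 / 0.59243 ≈ 47.6119 mm.

47.61 mm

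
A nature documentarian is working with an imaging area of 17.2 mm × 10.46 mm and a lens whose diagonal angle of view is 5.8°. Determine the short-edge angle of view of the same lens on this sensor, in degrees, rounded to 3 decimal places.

Sensor diagonal = √(17.2² + 10.46²) = √405.2516 ≈ 20.1309 mm.
From the diagonal AOV: f = 20.1309 / (2·tan(2.9°)) = 20.1309 / 0.10132 ≈ 198.6945 mm.
Short-edge AOV = 2·arctan(10.46 / (2 × 198.6945)) = 2·arctan(0.02632) ≈ 3.0156°.

3.016°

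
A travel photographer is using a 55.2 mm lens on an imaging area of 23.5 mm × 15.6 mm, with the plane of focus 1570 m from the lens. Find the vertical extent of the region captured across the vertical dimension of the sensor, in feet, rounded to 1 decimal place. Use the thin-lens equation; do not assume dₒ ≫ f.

1455.6 ft

dₒ: 1570 m = 1.57e+06 mm.
Similar triangles through the lens centre give W/dₒ = h/dᵢ; with 1/f = 1/dₒ + 1/dᵢ this gives W = h·(dₒ − f)/f.
W = 15.6 mm × (1.57e+06 − 55.2) / 55.2 = 15.6 × 28441.0290 ≈ 443680.052 mm = 443680.052/304.8 ft = 1455.64 ft.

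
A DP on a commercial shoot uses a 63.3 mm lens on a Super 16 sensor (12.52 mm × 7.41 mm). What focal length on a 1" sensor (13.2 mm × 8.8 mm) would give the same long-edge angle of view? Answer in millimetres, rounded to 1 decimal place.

66.7 mm

Equal angle of view means equal width/f ratio, so f₂ = f₁ · (width₂/width₁) = 63.3 × 13.2/12.52.
f₂ = 63.3 × 1.05431 ≈ 66.738 mm.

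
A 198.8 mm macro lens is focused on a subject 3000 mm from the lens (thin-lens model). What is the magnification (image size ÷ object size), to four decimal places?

0.0710×

Thin lens: 1/f = 1/dₒ + 1/dᵢ → 1/dᵢ = 1/198.8 − 1/3000 = 0.0046968 mm⁻¹, so dᵢ ≈ 212.9088 mm.
Magnification m = dᵢ/dₒ = 212.9088/3000 ≈ 0.07097.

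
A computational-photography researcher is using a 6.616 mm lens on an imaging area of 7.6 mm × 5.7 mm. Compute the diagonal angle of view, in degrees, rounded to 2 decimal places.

Sensor diagonal = √(7.6² + 5.7²) = √90.2500 ≈ 9.5000 mm.
Angle of view α = 2·arctan(d/2f) with d = 9.5000 mm and f = 6.616 mm.
d/2f = 0.71796; arctan(0.71796) ≈ 35.6767°, so α ≈ 71.3534°.

71.35°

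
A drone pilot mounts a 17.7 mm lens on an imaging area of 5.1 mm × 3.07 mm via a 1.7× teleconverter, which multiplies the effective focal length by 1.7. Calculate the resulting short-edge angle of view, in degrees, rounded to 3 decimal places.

Effective focal length f = 17.7 × 1.7 = 30.09 mm.
α = 2·arctan(3.07 / (2 × 30.09)) = 2·arctan(0.05101) ≈ 5.8407°.

5.841°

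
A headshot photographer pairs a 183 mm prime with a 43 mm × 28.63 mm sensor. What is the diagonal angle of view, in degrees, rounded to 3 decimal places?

Sensor diagonal = √(43² + 28.63²) = √2668.6769 ≈ 51.6592 mm.
Angle of view α = 2·arctan(d/2f) with d = 51.6592 mm and f = 183 mm.
d/2f = 0.14115; arctan(0.14115) ≈ 8.0340°, so α ≈ 16.0679°.

16.068°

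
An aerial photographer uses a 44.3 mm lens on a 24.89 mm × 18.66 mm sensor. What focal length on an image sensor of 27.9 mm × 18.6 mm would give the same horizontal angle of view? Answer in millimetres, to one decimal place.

49.7 mm

Equal angle of view means equal width/f ratio, so f₂ = f₁ · (width₂/width₁) = 44.3 × 27.9/24.89.
f₂ = 44.3 × 1.12093 ≈ 49.657 mm.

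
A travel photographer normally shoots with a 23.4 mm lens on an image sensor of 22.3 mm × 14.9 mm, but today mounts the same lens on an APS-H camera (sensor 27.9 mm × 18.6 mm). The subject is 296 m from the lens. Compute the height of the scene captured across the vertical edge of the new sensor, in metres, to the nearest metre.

The focal length stays 23.4 mm; the relevant sensor dimension is now h = 18.6 mm. Object distance dₒ = 296 m = 296000 mm.
Thin-lens field height W = h·(dₒ − f)/f = 18.6 × (296000 − 23.4)/23.4 ≈ 235263.451 mm = 235.263 m.

235 m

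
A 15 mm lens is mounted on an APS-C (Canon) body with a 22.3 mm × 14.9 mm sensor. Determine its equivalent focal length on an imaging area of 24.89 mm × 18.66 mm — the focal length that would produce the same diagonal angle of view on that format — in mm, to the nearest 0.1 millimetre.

Sensor diagonal = √(22.3² + 14.9²) = √719.3000 ≈ 26.8198 mm.
Sensor diagonal = √(24.89² + 18.66²) = √967.7077 ≈ 31.1080 mm.
Equal angle of view means equal diagonal/f ratio, so f₂ = f₁ · (diagonal₂/diagonal₁) = 15 × 31.1080/26.8198.
f₂ = 15 × 1.15989 ≈ 17.398 mm.

17.4 mm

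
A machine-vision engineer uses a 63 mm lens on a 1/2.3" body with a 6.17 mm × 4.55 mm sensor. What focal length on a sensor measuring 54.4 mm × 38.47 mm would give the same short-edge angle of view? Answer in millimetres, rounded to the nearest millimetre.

Equal angle of view means equal height/f ratio, so f₂ = f₁ · (height₂/height₁) = 63 × 38.47/4.55.
f₂ = 63 × 8.45495 ≈ 532.662 mm.

533 mm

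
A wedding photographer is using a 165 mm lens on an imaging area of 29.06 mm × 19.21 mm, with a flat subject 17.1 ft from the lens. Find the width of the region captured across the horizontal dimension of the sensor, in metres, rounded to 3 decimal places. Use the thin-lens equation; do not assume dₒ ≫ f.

dₒ: 17.1 ft × 304.8 mm/ft = 5212.08 mm.
Similar triangles through the lens centre give W/dₒ = w/dᵢ; with 1/f = 1/dₒ + 1/dᵢ this gives W = w·(dₒ − f)/f.
W = 29.06 mm × (5212.08 − 165) / 165 = 29.06 × 30.5884 ≈ 888.898 mm = 0.888898 m.

0.889 m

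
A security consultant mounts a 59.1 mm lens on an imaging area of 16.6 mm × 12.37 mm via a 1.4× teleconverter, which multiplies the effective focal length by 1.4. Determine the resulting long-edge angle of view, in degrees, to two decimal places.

11.46°

Effective focal length f = 59.1 × 1.4 = 82.74 mm.
α = 2·arctan(16.6 / (2 × 82.74)) = 2·arctan(0.10031) ≈ 11.4568°.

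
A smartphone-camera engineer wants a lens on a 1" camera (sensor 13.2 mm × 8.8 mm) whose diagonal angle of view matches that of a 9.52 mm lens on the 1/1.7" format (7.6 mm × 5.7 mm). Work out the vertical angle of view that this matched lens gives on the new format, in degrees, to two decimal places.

30.94°

Sensor diagonal = √(7.6² + 5.7²) = √90.2500 ≈ 9.5000 mm.
Sensor diagonal = √(13.2² + 8.8²) = √251.6800 ≈ 15.8644 mm.
Equal diagonal AOV ⇒ f₂ = f₁ · 15.8644/9.5000 = 9.52 × 1.66994 ≈ 15.8978 mm.
Vertical AOV on the new format = 2·arctan(8.8 / (2 × 15.8978)) = 2·arctan(0.27677) ≈ 30.9407°.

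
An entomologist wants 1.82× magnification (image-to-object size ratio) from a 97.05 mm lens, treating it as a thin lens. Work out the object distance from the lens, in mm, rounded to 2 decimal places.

150.37 mm

With m = dᵢ/dₒ and 1/f = 1/dₒ + 1/dᵢ, substituting dᵢ = m·dₒ gives 1/f = (1 + 1/m)/dₒ, hence dₒ = f·(1 + 1/m).
dₒ = 97.05 × (1 + 1/1.82) = 97.05 × 1.54945 ≈ 150.374 mm.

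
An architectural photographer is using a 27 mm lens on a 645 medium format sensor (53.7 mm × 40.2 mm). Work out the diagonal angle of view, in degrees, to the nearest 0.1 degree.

102.3°

Sensor diagonal = √(53.7² + 40.2²) = √4499.7300 ≈ 67.0800 mm.
Angle of view α = 2·arctan(d/2f) with d = 67.0800 mm and f = 27 mm.
d/2f = 1.24222; arctan(1.24222) ≈ 51.1656°, so α ≈ 102.3313°.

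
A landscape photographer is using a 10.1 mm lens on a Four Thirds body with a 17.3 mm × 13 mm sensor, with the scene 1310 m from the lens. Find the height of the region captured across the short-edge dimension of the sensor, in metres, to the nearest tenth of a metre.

dₒ: 1310 m = 1.31e+06 mm.
Similar triangles through the lens centre give W/dₒ = h/dᵢ; with 1/f = 1/dₒ + 1/dᵢ this gives W = h·(dₒ − f)/f.
W = 13 mm × (1.31e+06 − 10.1) / 10.1 = 13 × 129701.9703 ≈ 1686125.614 mm = 1686.13 m.

1686.1 m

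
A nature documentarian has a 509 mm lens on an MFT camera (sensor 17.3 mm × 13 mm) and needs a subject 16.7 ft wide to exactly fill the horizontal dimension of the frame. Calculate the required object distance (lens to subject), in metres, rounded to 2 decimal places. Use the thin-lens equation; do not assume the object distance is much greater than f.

150.27 m

W: 16.7 ft × 304.8 mm/ft = 5090.16 mm.
Magnification m = w/W = dᵢ/dₒ; combined with 1/f = 1/dₒ + 1/dᵢ this gives dₒ = f·(1 + W/w).
dₒ = 509 mm × (1 + 5090.16/17.3) = 509 × 295.2289 ≈ 150271.506 mm = 150.272 m.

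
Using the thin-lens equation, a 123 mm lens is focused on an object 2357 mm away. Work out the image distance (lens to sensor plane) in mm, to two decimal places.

129.77 mm

1/dᵢ = 1/f − 1/dₒ = 1/123 − 1/2357 = 0.0077058 mm⁻¹.
dᵢ = 1/0.0077058 ≈ 129.7722 mm.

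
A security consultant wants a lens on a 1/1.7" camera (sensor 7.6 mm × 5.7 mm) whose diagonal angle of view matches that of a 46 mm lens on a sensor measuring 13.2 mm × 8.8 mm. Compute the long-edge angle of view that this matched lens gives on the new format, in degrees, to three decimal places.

15.709°

Sensor diagonal = √(13.2² + 8.8²) = √251.6800 ≈ 15.8644 mm.
Sensor diagonal = √(7.6² + 5.7²) = √90.2500 ≈ 9.5000 mm.
Equal diagonal AOV ⇒ f₂ = f₁ · 9.5000/15.8644 = 46 × 0.59882 ≈ 27.5459 mm.
Long-edge AOV on the new format = 2·arctan(7.6 / (2 × 27.5459)) = 2·arctan(0.13795) ≈ 15.7089°.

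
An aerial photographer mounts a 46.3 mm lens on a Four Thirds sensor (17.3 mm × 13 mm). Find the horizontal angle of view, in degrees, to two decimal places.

21.16°

Angle of view α = 2·arctan(w/2f) with w = 17.3 mm and f = 46.3 mm.
w/2f = 0.18683; arctan(0.18683) ≈ 10.5823°, so α ≈ 21.1646°.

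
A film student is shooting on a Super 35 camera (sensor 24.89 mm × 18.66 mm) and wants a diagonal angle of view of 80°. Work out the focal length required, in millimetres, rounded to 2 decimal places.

Sensor diagonal = √(24.89² + 18.66²) = √967.7077 ≈ 31.1080 mm.
From α = 2·arctan(d/2f) we get f = d / (2·tan(α/2)).
With d = 31.1080 mm and α/2 = 40°, tan(α/2) ≈ 0.83910, so f ≈ 31.1080 / 1.67820 ≈ 18.5365 mm.

18.54 mm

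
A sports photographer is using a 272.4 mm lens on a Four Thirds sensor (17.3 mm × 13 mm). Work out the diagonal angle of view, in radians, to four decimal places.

0.0794 rad

Sensor diagonal = √(17.3² + 13²) = √468.2900 ≈ 21.6400 mm.
Angle of view α = 2·arctan(d/2f) with d = 21.6400 mm and f = 272.4 mm.
d/2f = 0.03972; arctan(0.03972) ≈ 0.0397 rad, so α ≈ 0.0794 rad.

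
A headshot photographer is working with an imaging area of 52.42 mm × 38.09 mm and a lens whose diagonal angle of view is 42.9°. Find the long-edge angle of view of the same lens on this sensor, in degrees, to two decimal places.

35.27°

Sensor diagonal = √(52.42² + 38.09²) = √4198.7045 ≈ 64.7974 mm.
From the diagonal AOV: f = 64.7974 / (2·tan(21.45°)) = 64.7974 / 0.78581 ≈ 82.4599 mm.
Long-edge AOV = 2·arctan(52.42 / (2 × 82.4599)) = 2·arctan(0.31785) ≈ 35.2659°.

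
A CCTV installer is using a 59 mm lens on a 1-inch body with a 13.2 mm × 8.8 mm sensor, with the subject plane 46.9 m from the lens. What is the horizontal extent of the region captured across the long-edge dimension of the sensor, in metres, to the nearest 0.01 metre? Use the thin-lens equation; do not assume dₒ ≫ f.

dₒ: 46.9 m = 46900 mm.
Similar triangles through the lens centre give W/dₒ = w/dᵢ; with 1/f = 1/dₒ + 1/dᵢ this gives W = w·(dₒ − f)/f.
W = 13.2 mm × (46900 − 59) / 59 = 13.2 × 793.9153 ≈ 10479.681 mm = 10.4797 m.

10.48 m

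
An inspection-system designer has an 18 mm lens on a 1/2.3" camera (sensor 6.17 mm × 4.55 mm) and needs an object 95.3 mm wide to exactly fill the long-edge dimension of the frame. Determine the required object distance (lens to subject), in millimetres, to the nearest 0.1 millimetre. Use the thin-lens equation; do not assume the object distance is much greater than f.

296.0 mm

Magnification m = w/W = dᵢ/dₒ; combined with 1/f = 1/dₒ + 1/dᵢ this gives dₒ = f·(1 + W/w).
dₒ = 18 mm × (1 + 95.3/6.17) = 18 × 16.4457 ≈ 296.023 mm.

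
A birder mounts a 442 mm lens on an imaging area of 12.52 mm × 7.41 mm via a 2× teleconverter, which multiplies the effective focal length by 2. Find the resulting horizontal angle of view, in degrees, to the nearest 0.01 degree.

0.81°

Effective focal length f = 442 × 2 = 884 mm.
α = 2·arctan(12.52 / (2 × 884)) = 2·arctan(0.00708) ≈ 0.8115°.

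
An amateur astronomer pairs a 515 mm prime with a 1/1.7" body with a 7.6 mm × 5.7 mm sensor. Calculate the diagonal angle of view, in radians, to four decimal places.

Sensor diagonal = √(7.6² + 5.7²) = √90.2500 ≈ 9.5000 mm.
Angle of view α = 2·arctan(d/2f) with d = 9.5000 mm and f = 515 mm.
d/2f = 0.00922; arctan(0.00922) ≈ 0.0092 rad, so α ≈ 0.0184 rad.

0.0184 rad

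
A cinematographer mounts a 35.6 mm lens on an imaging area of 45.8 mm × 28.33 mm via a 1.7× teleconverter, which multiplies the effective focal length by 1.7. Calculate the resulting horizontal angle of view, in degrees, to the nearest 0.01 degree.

41.45°

Effective focal length f = 35.6 × 1.7 = 60.52 mm.
α = 2·arctan(45.8 / (2 × 60.52)) = 2·arctan(0.37839) ≈ 41.4520°.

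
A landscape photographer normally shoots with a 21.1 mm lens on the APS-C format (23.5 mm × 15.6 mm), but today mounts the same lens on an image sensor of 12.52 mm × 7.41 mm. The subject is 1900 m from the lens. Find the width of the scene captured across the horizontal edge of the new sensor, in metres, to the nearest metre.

1127 m

The focal length stays 21.1 mm; the relevant sensor dimension is now w = 12.52 mm. Object distance dₒ = 1900 m = 1.9e+06 mm.
Thin-lens field width W = w·(dₒ − f)/f = 12.52 × (1.9e+06 − 21.1)/21.1 ≈ 1127380.845 mm = 1127.38 m.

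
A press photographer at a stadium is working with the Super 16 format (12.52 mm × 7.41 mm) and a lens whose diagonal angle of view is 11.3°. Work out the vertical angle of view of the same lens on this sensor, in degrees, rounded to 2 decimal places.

5.77°

Sensor diagonal = √(12.52² + 7.41²) = √211.6585 ≈ 14.5485 mm.
From the diagonal AOV: f = 14.5485 / (2·tan(5.65°)) = 14.5485 / 0.19786 ≈ 73.5277 mm.
Vertical AOV = 2·arctan(7.41 / (2 × 73.5277)) = 2·arctan(0.05039) ≈ 5.7693°.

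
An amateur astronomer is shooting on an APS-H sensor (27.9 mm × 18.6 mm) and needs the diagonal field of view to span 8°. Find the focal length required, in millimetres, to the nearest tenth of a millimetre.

239.8 mm

Sensor diagonal = √(27.9² + 18.6²) = √1124.3700 ≈ 33.5316 mm.
From α = 2·arctan(d/2f) we get f = d / (2·tan(α/2)).
With d = 33.5316 mm and α/2 = 4°, tan(α/2) ≈ 0.06993, so f ≈ 33.5316 / 0.13985 ≈ 239.7623 mm.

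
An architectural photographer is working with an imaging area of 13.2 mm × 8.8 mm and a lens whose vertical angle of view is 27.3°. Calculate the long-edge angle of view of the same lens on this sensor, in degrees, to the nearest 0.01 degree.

From the vertical AOV: f = 8.8 / (2·tan(13.65°)) = 8.8 / 0.48570 ≈ 18.1182 mm.
Long-edge AOV = 2·arctan(13.2 / (2 × 18.1182)) = 2·arctan(0.36427) ≈ 40.0307°.

40.03°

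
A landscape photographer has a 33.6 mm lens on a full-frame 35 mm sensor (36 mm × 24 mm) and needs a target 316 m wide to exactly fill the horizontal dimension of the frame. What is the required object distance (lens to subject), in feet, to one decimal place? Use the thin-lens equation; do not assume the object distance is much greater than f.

W: 316 m = 316000 mm.
Magnification m = w/W = dᵢ/dₒ; combined with 1/f = 1/dₒ + 1/dᵢ this gives dₒ = f·(1 + W/w).
dₒ = 33.6 mm × (1 + 316000/36) = 33.6 × 8778.7778 ≈ 294966.933 mm = 294966.933/304.8 ft = 967.739 ft.

967.7 ft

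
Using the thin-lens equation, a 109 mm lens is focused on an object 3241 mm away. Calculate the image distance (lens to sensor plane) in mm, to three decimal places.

1/dᵢ = 1/f − 1/dₒ = 1/109 − 1/3241 = 0.0088658 mm⁻¹.
dᵢ = 1/0.0088658 ≈ 112.7934 mm.

112.793 mm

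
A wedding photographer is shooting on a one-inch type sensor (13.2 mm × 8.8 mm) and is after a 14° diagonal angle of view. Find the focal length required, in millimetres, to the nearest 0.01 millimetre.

64.60 mm

Sensor diagonal = √(13.2² + 8.8²) = √251.6800 ≈ 15.8644 mm.
From α = 2·arctan(d/2f) we get f = d / (2·tan(α/2)).
With d = 15.8644 mm and α/2 = 7°, tan(α/2) ≈ 0.12278, so f ≈ 15.8644 / 0.24557 ≈ 64.6027 mm.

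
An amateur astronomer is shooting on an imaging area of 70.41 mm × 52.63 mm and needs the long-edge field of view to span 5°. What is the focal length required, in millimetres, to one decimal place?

From α = 2·arctan(w/2f) we get f = w / (2·tan(α/2)).
With w = 70.41 mm and α/2 = 2.5°, tan(α/2) ≈ 0.04366, so f ≈ 70.41 / 0.08732 ≈ 806.3271 mm.

806.3 mm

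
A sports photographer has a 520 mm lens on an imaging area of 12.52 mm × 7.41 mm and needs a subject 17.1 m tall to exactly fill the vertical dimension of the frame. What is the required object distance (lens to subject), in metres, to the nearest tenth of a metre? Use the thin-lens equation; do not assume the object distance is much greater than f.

1200.5 m

W: 17.1 m = 17100 mm.
Magnification m = h/W = dᵢ/dₒ; combined with 1/f = 1/dₒ + 1/dᵢ this gives dₒ = f·(1 + W/h).
dₒ = 520 mm × (1 + 17100/7.41) = 520 × 2308.6923 ≈ 1200520.000 mm = 1200.52 m.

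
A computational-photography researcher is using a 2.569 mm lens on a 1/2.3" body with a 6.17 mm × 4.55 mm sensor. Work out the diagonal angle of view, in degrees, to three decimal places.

Sensor diagonal = √(6.17² + 4.55²) = √58.7714 ≈ 7.6663 mm.
Angle of view α = 2·arctan(d/2f) with d = 7.6663 mm and f = 2.569 mm.
d/2f = 1.49207; arctan(1.49207) ≈ 56.1696°, so α ≈ 112.3392°.

112.339°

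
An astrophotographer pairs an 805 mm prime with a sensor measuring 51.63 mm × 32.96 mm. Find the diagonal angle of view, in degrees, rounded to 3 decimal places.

4.358°

Sensor diagonal = √(51.63² + 32.96²) = √3752.0185 ≈ 61.2537 mm.
Angle of view α = 2·arctan(d/2f) with d = 61.2537 mm and f = 805 mm.
d/2f = 0.03805; arctan(0.03805) ≈ 2.1788°, so α ≈ 4.3576°.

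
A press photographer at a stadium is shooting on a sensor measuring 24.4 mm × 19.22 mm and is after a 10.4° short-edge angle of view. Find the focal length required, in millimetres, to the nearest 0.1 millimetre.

105.6 mm

From α = 2·arctan(h/2f) we get f = h / (2·tan(α/2)).
With h = 19.22 mm and α/2 = 5.2°, tan(α/2) ≈ 0.09101, so f ≈ 19.22 / 0.18201 ≈ 105.5961 mm.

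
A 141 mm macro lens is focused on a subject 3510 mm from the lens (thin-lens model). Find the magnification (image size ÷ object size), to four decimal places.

0.0419×

Thin lens: 1/f = 1/dₒ + 1/dᵢ → 1/dᵢ = 1/141 − 1/3510 = 0.0068073 mm⁻¹, so dᵢ ≈ 146.9012 mm.
Magnification m = dᵢ/dₒ = 146.9012/3510 ≈ 0.04185.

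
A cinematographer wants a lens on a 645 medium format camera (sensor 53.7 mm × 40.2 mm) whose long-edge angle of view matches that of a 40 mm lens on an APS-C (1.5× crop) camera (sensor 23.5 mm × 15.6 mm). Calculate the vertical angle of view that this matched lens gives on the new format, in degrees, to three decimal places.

Equal long-edge AOV ⇒ f₂ = f₁ · 53.7/23.5 = 40 × 2.28511 ≈ 91.4043 mm.
Vertical AOV on the new format = 2·arctan(40.2 / (2 × 91.4043)) = 2·arctan(0.21990) ≈ 24.8042°.

24.804°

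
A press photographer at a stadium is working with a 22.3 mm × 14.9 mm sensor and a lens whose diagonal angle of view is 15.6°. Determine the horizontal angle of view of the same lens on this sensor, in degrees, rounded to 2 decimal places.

13.00°

Sensor diagonal = √(22.3² + 14.9²) = √719.3000 ≈ 26.8198 mm.
From the diagonal AOV: f = 26.8198 / (2·tan(7.8°)) = 26.8198 / 0.27397 ≈ 97.8945 mm.
Horizontal AOV = 2·arctan(22.3 / (2 × 97.8945)) = 2·arctan(0.11390) ≈ 12.9958°.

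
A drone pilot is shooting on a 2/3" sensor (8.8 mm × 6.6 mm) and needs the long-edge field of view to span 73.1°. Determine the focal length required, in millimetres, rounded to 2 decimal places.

From α = 2·arctan(w/2f) we get f = w / (2·tan(α/2)).
With w = 8.8 mm and α/2 = 36.55°, tan(α/2) ≈ 0.74131, so f ≈ 8.8 / 1.48262 ≈ 5.9354 mm.

5.94 mm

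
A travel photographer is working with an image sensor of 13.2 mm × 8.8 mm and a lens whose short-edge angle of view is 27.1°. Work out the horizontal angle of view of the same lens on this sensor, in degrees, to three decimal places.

From the short-edge AOV: f = 8.8 / (2·tan(13.55°)) = 8.8 / 0.48200 ≈ 18.2571 mm.
Horizontal AOV = 2·arctan(13.2 / (2 × 18.2571)) = 2·arctan(0.36150) ≈ 39.7501°.

39.750°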